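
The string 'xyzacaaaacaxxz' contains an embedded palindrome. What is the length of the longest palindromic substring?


Scanning 'xyzacaaaacaxxz' for palindromic substrings.
Substring at positions 3-10: 'acaaaaca'.
Check: reverse('acaaaaca') = 'acaaaaca' -> palindrome confirmed.
Neighbouring characters ('z' / 'x') break symmetry, so it cannot extend further.
No longer palindromic substring exists; longest length = 8

8


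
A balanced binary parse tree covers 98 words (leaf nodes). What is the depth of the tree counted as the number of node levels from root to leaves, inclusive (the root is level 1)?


In a balanced binary tree with n leaves the deepest leaf is ceil(log2(n)) edges below the root,
so counting node levels inclusive of root and leaves gives ceil(log2(n)) + 1 levels.
log2(98) = 6.6147
ceil(6.6147) = 7
levels = 7 + 1 = 8

8


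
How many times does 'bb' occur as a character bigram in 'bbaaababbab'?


Scanning 'bbaaababbab' for bigram 'bb':
  Position 0: 'bb' -> MATCH
  Position 1: 'ba' -> no
  Position 2: 'aa' -> no
  Position 3: 'aa' -> no
  Position 4: 'ab' -> no
  Position 5: 'ba' -> no
  Position 6: 'ab' -> no
  Position 7: 'bb' -> MATCH
  Position 8: 'ba' -> no
  Position 9: 'ab' -> no
Total matches: 2

2


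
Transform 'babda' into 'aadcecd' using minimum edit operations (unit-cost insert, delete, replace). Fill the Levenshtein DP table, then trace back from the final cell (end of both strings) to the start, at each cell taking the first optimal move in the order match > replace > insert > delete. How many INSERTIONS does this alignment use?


Edit distance = 6. Backtracking from cell (5, 7) with preference match > replace > insert > delete,
then listing the resulting alignment 'babda' -> 'aadcecd' left to right:
  Step 1: replace b->a
  Step 2: keep 'a'
  Step 3: insert 'd' [insertion #1]
  Step 4: insert 'c' [insertion #2]
  Step 5: replace b->e
  Step 6: replace d->c
  Step 7: replace a->d
Total insertions: 2

2


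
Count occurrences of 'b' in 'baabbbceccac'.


Scanning 'baabbbceccac' for 'b':
  Position 0: 'b' -> MATCH (count: 1)
  Position 3: 'b' -> MATCH (count: 2)
  Position 4: 'b' -> MATCH (count: 3)
  Position 5: 'b' -> MATCH (count: 4)
Total occurrences of 'b': 4

4


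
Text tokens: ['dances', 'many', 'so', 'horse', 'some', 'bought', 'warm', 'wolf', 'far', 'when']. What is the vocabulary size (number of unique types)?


Listing all tokens and tracking unique types:
  Token 1: 'dances' -> NEW (unique so far: 1)
  Token 2: 'many' -> NEW (unique so far: 2)
  Token 3: 'so' -> NEW (unique so far: 3)
  Token 4: 'horse' -> NEW (unique so far: 4)
  Token 5: 'some' -> NEW (unique so far: 5)
  Token 6: 'bought' -> NEW (unique so far: 6)
  Token 7: 'warm' -> NEW (unique so far: 7)
  Token 8: 'wolf' -> NEW (unique so far: 8)
  Token 9: 'far' -> NEW (unique so far: 9)
  Token 10: 'when' -> NEW (unique so far: 10)
Unique types: ('bought', 'dances', 'far', 'horse', 'many', 'so', 'some', 'warm', 'when', 'wolf')
Vocabulary size: 10

10


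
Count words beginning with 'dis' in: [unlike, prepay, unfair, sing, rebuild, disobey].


Checking each word for prefix 'dis':
  'unlike' -> no (count: 0)
  'prepay' -> no (count: 0)
  'unfair' -> no (count: 0)
  'sing' -> no (count: 0)
  'rebuild' -> no (count: 0)
  'disobey' -> YES, starts with 'dis' (count: 1)
Total with prefix 'dis': 1

1


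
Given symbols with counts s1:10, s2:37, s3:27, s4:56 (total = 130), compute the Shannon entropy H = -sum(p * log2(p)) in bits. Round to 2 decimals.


Computing entropy H = -sum(p_i * log2(p_i)):
  s1: p = 10/130 = 0.0769, -p*log2(p) = 0.2846
  s2: p = 37/130 = 0.2846, -p*log2(p) = 0.5160
  s3: p = 27/130 = 0.2077, -p*log2(p) = 0.4709
  s4: p = 56/130 = 0.4308, -p*log2(p) = 0.5234
H = sum of terms = 1.7949
Rounded to 2 decimals: 1.79

1.79


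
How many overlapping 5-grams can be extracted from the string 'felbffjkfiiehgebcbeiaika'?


String 'felbffjkfiiehgebcbeiaika' has length L = 24.
Number of overlapping n-grams = L - n + 1
Substituting: 24 - 5 + 1 = 20

20


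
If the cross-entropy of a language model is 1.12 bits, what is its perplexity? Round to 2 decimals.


Perplexity formula: PP = 2^H
H = 1.12
PP = 2^1.12
Decompose: 2^1.12 = 2^1 * 2^0.12
2^1 = 2, 2^0.12 ~ 1.0867349
PP ~ 2 * 1.0867349 = 2.1734698
Rounded to 2 decimals: 2.17

2.17


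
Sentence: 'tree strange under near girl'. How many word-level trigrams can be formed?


Word trigrams from [5] words:
  Trigram 1: (tree strange under)
  Trigram 2: (strange under near)
  Trigram 3: (under near girl)
Total word trigrams: 5 - 2 = 3

3


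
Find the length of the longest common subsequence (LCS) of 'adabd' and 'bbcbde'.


DP table for LCS of 'adabd' and 'bbcbde':
       b  b  c  b  d  e
    0  0  0  0  0  0  0
  a 0  0  0  0  0  0  0
  d 0  0  0  0  0  1  1
  a 0  0  0  0  0  1  1
  b 0  1  1  1  1  1  1
  d 0  1  1  1  1  2  2
LCS: 'bd'
LCS length = 2

2


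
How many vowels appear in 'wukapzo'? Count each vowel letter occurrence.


Scanning each character of 'wukapzo':
  Position 1: 'w' -> consonant (running count: 0)
  Position 2: 'u' -> vowel (running count: 1)
  Position 3: 'k' -> consonant (running count: 1)
  Position 4: 'a' -> vowel (running count: 2)
  Position 5: 'p' -> consonant (running count: 2)
  Position 6: 'z' -> consonant (running count: 2)
  Position 7: 'o' -> vowel (running count: 3)
Total vowels: 3

3


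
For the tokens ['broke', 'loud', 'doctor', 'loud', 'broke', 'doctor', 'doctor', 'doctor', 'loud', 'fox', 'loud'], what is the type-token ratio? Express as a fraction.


Tokens: 11
Unique types: ('broke', 'doctor', 'fox', 'loud') = 4
TTR = 4/11
Already in lowest terms.

4/11


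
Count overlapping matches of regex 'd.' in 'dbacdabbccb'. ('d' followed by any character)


Pattern: d. means 'd' followed by any character.
Scanning 'dbacdabbccb' position-by-position:
  Pos 0: window 'db' -> MATCH
  Pos 1: window 'ba' -> no
  Pos 2: window 'ac' -> no
  Pos 3: window 'cd' -> no
  Pos 4: window 'da' -> MATCH
  Pos 5: window 'ab' -> no
  Pos 6: window 'bb' -> no
  Pos 7: window 'bc' -> no
  Pos 8: window 'cc' -> no
  Pos 9: window 'cb' -> no
  Pos 10: window 'b' -> no
Total matches: 2

2


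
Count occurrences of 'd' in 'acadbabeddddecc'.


Scanning 'acadbabeddddecc' for 'd':
  Position 3: 'd' -> MATCH (count: 1)
  Position 8: 'd' -> MATCH (count: 2)
  Position 9: 'd' -> MATCH (count: 3)
  Position 10: 'd' -> MATCH (count: 4)
  Position 11: 'd' -> MATCH (count: 5)
Total occurrences of 'd': 5

5


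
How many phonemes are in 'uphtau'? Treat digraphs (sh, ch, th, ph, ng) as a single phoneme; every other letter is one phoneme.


Parsing 'uphtau' greedily, digraphs first:
  'u' -> vowel phoneme (phonemes so far: 1)
  'ph' -> digraph (1 consonant phoneme) (phonemes so far: 2)
  't' -> consonant phoneme (phonemes so far: 3)
  'a' -> vowel phoneme (phonemes so far: 4)
  'u' -> vowel phoneme (phonemes so far: 5)
Total phonemes: 5

5


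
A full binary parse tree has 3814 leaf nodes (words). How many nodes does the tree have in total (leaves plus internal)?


Leaf nodes (terminals): 3814
Internal nodes = n - 1 = 3814 - 1 = 3813
Total = leaves + internal = 3814 + 3813 = 7627

7627


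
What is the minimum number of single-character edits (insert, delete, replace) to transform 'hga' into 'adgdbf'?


Building DP table for s1='hga' (len 3) and s2='adgdbf' (len 6):
       a  d  g  d  b  f
    0  1  2  3  4  5  6
  h 1  1  2  3  4  5  6
  g 2  2  2  2  3  4  5
  a 3  2  3  3  3  4  5
Edit distance = dp[3][6] = 5

5


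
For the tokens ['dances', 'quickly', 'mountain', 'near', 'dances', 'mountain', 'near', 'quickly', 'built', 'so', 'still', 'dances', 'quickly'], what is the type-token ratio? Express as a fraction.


Tokens: 13
Unique types: ('built', 'dances', 'mountain', 'near', 'quickly', 'so', 'still') = 7
TTR = 7/13
Already in lowest terms.

7/13


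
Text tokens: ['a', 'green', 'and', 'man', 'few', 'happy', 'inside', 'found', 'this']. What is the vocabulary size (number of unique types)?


Listing all tokens and tracking unique types:
  Token 1: 'a' -> NEW (unique so far: 1)
  Token 2: 'green' -> NEW (unique so far: 2)
  Token 3: 'and' -> NEW (unique so far: 3)
  Token 4: 'man' -> NEW (unique so far: 4)
  Token 5: 'few' -> NEW (unique so far: 5)
  Token 6: 'happy' -> NEW (unique so far: 6)
  Token 7: 'inside' -> NEW (unique so far: 7)
  Token 8: 'found' -> NEW (unique so far: 8)
  Token 9: 'this' -> NEW (unique so far: 9)
Unique types: ('a', 'and', 'few', 'found', 'green', 'happy', 'inside', 'man', 'this')
Vocabulary size: 9

9


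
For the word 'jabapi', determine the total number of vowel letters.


Scanning each character of 'jabapi':
  Position 1: 'j' -> consonant (running count: 0)
  Position 2: 'a' -> vowel (running count: 1)
  Position 3: 'b' -> consonant (running count: 1)
  Position 4: 'a' -> vowel (running count: 2)
  Position 5: 'p' -> consonant (running count: 2)
  Position 6: 'i' -> vowel (running count: 3)
Total vowels: 3

3


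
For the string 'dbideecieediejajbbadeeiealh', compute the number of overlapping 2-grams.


String 'dbideecieediejajbbadeeiealh' has length L = 27.
Number of overlapping n-grams = L - n + 1
Substituting: 27 - 2 + 1 = 26

26


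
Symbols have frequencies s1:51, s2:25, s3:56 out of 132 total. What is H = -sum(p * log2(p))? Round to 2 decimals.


Computing entropy H = -sum(p_i * log2(p_i)):
  s1: p = 51/132 = 0.3864, -p*log2(p) = 0.5301
  s2: p = 25/132 = 0.1894, -p*log2(p) = 0.4546
  s3: p = 56/132 = 0.4242, -p*log2(p) = 0.5248
H = sum of terms = 1.5095
Rounded to 2 decimals: 1.51

1.51


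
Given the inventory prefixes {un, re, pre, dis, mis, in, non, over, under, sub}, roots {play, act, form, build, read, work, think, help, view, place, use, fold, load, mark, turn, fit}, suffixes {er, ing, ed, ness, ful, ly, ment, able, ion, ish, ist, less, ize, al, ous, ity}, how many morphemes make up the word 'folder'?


Segmenting 'folder' against the inventory:
  'fold' -> root (morpheme 1)
  'er' -> suffix (morpheme 2)
Total morphemes: 2

2


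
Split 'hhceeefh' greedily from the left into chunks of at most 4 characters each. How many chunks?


'hhceeefh' has 8 characters.
Chunking with max size 4:
  Chunk 1: 'hhce' (positions 0-3)
  Chunk 2: 'eefh' (positions 4-7)
Total chunks: ceil(8 / 4) = 2

2


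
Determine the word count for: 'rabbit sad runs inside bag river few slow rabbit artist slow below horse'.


Counting words by splitting on spaces:
  Word 1: 'rabbit'
  Word 2: 'sad'
  Word 3: 'runs'
  Word 4: 'inside'
  Word 5: 'bag'
  Word 6: 'river'
  Word 7: 'few'
  Word 8: 'slow'
  Word 9: 'rabbit'
  Word 10: 'artist'
  Word 11: 'slow'
  Word 12: 'below'
  Word 13: 'horse'
Total words: 13

13


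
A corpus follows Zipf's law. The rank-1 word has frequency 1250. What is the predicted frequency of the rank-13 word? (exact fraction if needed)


Zipf's law: freq(rank) = f1 / rank
f1 = 1250, rank = 13
freq = 1250 / 13
GCD(1250, 13) = 1
Simplified: 1250/13

1250/13


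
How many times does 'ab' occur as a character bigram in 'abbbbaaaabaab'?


Scanning 'abbbbaaaabaab' for bigram 'ab':
  Position 0: 'ab' -> MATCH
  Position 1: 'bb' -> no
  Position 2: 'bb' -> no
  Position 3: 'bb' -> no
  Position 4: 'ba' -> no
  Position 5: 'aa' -> no
  Position 6: 'aa' -> no
  Position 7: 'aa' -> no
  Position 8: 'ab' -> MATCH
  Position 9: 'ba' -> no
  Position 10: 'aa' -> no
  Position 11: 'ab' -> MATCH
Total matches: 3

3


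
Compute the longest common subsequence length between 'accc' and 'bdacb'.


DP table for LCS of 'accc' and 'bdacb':
       b  d  a  c  b
    0  0  0  0  0  0
  a 0  0  0  1  1  1
  c 0  0  0  1  2  2
  c 0  0  0  1  2  2
  c 0  0  0  1  2  2
LCS: 'ac'
LCS length = 2

2


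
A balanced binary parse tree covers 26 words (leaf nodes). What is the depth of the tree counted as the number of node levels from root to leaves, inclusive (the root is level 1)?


In a balanced binary tree with n leaves the deepest leaf is ceil(log2(n)) edges below the root,
so counting node levels inclusive of root and leaves gives ceil(log2(n)) + 1 levels.
log2(26) = 4.7004
ceil(4.7004) = 5
levels = 5 + 1 = 6

6


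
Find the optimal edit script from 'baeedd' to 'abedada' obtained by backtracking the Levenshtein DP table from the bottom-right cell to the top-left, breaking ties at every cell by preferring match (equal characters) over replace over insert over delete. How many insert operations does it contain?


Edit distance = 4. Backtracking from cell (6, 7) with preference match > replace > insert > delete,
then listing the resulting alignment 'baeedd' -> 'abedada' left to right:
  Step 1: delete 'b'
  Step 2: keep 'a'
  Step 3: replace e->b
  Step 4: keep 'e'
  Step 5: keep 'd'
  Step 6: insert 'a' [insertion #1]
  Step 7: keep 'd'
  Step 8: insert 'a' [insertion #2]
Total insertions: 2

2


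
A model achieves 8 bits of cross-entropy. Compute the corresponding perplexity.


Perplexity formula: PP = 2^H
H = 8
PP = 2^8
Steps: 2^1 = 2, 2^2 = 4, 2^3 = 8, 2^4 = 16, 2^5 = 32, 2^6 = 64, 2^7 = 128, 2^8 = 256
PP = 256

256


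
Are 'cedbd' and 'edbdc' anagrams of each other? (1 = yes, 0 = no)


Sort characters of 'cedbd': 'bcdde'
Sort characters of 'edbdc': 'bcdde'
Sorted forms match -> they ARE anagrams
Result: 1

1


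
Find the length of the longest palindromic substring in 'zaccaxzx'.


Scanning 'zaccaxzx' for palindromic substrings.
Substring at positions 1-4: 'acca'.
Check: reverse('acca') = 'acca' -> palindrome confirmed.
Neighbouring characters ('z' / 'x') break symmetry, so it cannot extend further.
No longer palindromic substring exists; longest length = 4

4


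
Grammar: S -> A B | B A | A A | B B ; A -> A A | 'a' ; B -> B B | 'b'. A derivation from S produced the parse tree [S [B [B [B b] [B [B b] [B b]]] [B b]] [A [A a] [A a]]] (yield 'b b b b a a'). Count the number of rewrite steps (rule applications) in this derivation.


Every bracketed nonterminal node [X ...] in the tree is produced by exactly one rule application.
Reading the tree off as a leftmost derivation:
  Step 1: S  =>  B A   (applied S -> B A)
  Step 2: B A  =>  B B A   (applied B -> B B)
  Step 3: B B A  =>  B B B A   (applied B -> B B)
  Step 4: B B B A  =>  b B B A   (applied B -> b)
  Step 5: b B B A  =>  b B B B A   (applied B -> B B)
  Step 6: b B B B A  =>  b b B B A   (applied B -> b)
  Step 7: b b B B A  =>  b b b B A   (applied B -> b)
  Step 8: b b b B A  =>  b b b b A   (applied B -> b)
  Step 9: b b b b A  =>  b b b b A A   (applied A -> A A)
  Step 10: b b b b A A  =>  b b b b a A   (applied A -> a)
  Step 11: b b b b a A  =>  b b b b a a   (applied A -> a)
Final yield: b b b b a a
Total rewrite steps: 11

11


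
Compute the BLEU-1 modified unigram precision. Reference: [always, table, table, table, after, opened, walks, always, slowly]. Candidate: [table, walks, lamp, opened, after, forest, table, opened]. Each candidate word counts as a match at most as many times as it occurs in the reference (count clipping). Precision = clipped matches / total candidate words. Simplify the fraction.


Reference word counts: {'after': 1, 'always': 2, 'opened': 1, 'slowly': 1, 'table': 3, 'walks': 1}
Checking each candidate word (with clipping):
  'table' -> in reference (ref count 3, used 1/3) -> match (matches: 1)
  'walks' -> in reference (ref count 1, used 1/1) -> match (matches: 2)
  'lamp' -> not in reference -> no match (matches: 2)
  'opened' -> in reference (ref count 1, used 1/1) -> match (matches: 3)
  'after' -> in reference (ref count 1, used 1/1) -> match (matches: 4)
  'forest' -> not in reference -> no match (matches: 4)
  'table' -> in reference (ref count 3, used 2/3) -> match (matches: 5)
  'opened' -> ref count 1 already used up (1/1) -> clipped, no match (matches: 5)
Clipped matches: 5, Candidate length: 8
Precision = 5/8

5/8


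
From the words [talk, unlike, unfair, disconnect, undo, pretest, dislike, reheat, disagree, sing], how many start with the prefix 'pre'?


Checking each word for prefix 'pre':
  'talk' -> no (count: 0)
  'unlike' -> no (count: 0)
  'unfair' -> no (count: 0)
  'disconnect' -> no (count: 0)
  'undo' -> no (count: 0)
  'pretest' -> YES, starts with 'pre' (count: 1)
  'dislike' -> no (count: 1)
  'reheat' -> no (count: 1)
  'disagree' -> no (count: 1)
  'sing' -> no (count: 1)
Total with prefix 'pre': 1

1


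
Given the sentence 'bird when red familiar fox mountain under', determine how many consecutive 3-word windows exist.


Word trigrams from [7] words:
  Trigram 1: (bird when red)
  Trigram 2: (when red familiar)
  Trigram 3: (red familiar fox)
  Trigram 4: (familiar fox mountain)
  Trigram 5: (fox mountain under)
Total word trigrams: 7 - 2 = 5

5


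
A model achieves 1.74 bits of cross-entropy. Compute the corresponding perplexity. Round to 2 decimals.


Perplexity formula: PP = 2^H
H = 1.74
PP = 2^1.74
Decompose: 2^1.74 = 2^1 * 2^0.74
2^1 = 2, 2^0.74 ~ 1.6701758
PP ~ 2 * 1.6701758 = 3.3403516
Rounded to 2 decimals: 3.34

3.34


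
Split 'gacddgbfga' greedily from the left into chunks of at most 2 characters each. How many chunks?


'gacddgbfga' has 10 characters.
Chunking with max size 2:
  Chunk 1: 'ga' (positions 0-1)
  Chunk 2: 'cd' (positions 2-3)
  Chunk 3: 'dg' (positions 4-5)
  Chunk 4: 'bf' (positions 6-7)
  Chunk 5: 'ga' (positions 8-9)
Total chunks: ceil(10 / 2) = 5

5


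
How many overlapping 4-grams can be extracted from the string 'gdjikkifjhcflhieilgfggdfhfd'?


String 'gdjikkifjhcflhieilgfggdfhfd' has length L = 27.
Number of overlapping n-grams = L - n + 1
Substituting: 27 - 4 + 1 = 24

24


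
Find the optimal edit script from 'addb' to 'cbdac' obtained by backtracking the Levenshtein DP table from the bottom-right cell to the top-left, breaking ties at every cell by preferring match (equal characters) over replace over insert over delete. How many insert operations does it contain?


Edit distance = 4. Backtracking from cell (4, 5) with preference match > replace > insert > delete,
then listing the resulting alignment 'addb' -> 'cbdac' left to right:
  Step 1: insert 'c' [insertion #1]
  Step 2: replace a->b
  Step 3: keep 'd'
  Step 4: replace d->a
  Step 5: replace b->c
Total insertions: 1

1


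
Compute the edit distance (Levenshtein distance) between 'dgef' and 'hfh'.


Building DP table for s1='dgef' (len 4) and s2='hfh' (len 3):
       h  f  h
    0  1  2  3
  d 1  1  2  3
  g 2  2  2  3
  e 3  3  3  3
  f 4  4  3  4
Edit distance = dp[4][3] = 4

4


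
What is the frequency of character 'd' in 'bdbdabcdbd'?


Scanning 'bdbdabcdbd' for 'd':
  Position 1: 'd' -> MATCH (count: 1)
  Position 3: 'd' -> MATCH (count: 2)
  Position 7: 'd' -> MATCH (count: 3)
  Position 9: 'd' -> MATCH (count: 4)
Total occurrences of 'd': 4

4


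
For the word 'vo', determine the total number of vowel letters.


Scanning each character of 'vo':
  Position 1: 'v' -> consonant (running count: 0)
  Position 2: 'o' -> vowel (running count: 1)
Total vowels: 1

1


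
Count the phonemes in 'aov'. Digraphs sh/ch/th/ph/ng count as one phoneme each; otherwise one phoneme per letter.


Parsing 'aov' greedily, digraphs first:
  'a' -> vowel phoneme (phonemes so far: 1)
  'o' -> vowel phoneme (phonemes so far: 2)
  'v' -> consonant phoneme (phonemes so far: 3)
Total phonemes: 3

3


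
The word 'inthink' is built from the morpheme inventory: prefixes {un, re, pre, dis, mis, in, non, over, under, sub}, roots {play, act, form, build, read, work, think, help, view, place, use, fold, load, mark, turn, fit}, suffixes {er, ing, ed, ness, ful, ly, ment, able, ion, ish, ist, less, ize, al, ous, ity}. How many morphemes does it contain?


Segmenting 'inthink' against the inventory:
  'in' -> prefix (morpheme 1)
  'think' -> root (morpheme 2)
Total morphemes: 2

2


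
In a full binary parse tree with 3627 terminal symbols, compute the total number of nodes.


Leaf nodes (terminals): 3627
Internal nodes = n - 1 = 3627 - 1 = 3626
Total = leaves + internal = 3627 + 3626 = 7253

7253


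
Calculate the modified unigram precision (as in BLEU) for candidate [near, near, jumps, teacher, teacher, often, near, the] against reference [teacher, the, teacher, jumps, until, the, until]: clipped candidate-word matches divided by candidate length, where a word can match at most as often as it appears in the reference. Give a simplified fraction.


Reference word counts: {'jumps': 1, 'teacher': 2, 'the': 2, 'until': 2}
Checking each candidate word (with clipping):
  'near' -> not in reference -> no match (matches: 0)
  'near' -> not in reference -> no match (matches: 0)
  'jumps' -> in reference (ref count 1, used 1/1) -> match (matches: 1)
  'teacher' -> in reference (ref count 2, used 1/2) -> match (matches: 2)
  'teacher' -> in reference (ref count 2, used 2/2) -> match (matches: 3)
  'often' -> not in reference -> no match (matches: 3)
  'near' -> not in reference -> no match (matches: 3)
  'the' -> in reference (ref count 2, used 1/2) -> match (matches: 4)
Clipped matches: 4, Candidate length: 8
Precision = 4/8 = 1/2

1/2


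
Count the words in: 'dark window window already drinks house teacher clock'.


Counting words by splitting on spaces:
  Word 1: 'dark'
  Word 2: 'window'
  Word 3: 'window'
  Word 4: 'already'
  Word 5: 'drinks'
  Word 6: 'house'
  Word 7: 'teacher'
  Word 8: 'clock'
Total words: 8

8


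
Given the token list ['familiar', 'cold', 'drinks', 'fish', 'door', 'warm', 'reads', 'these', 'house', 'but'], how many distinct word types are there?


Listing all tokens and tracking unique types:
  Token 1: 'familiar' -> NEW (unique so far: 1)
  Token 2: 'cold' -> NEW (unique so far: 2)
  Token 3: 'drinks' -> NEW (unique so far: 3)
  Token 4: 'fish' -> NEW (unique so far: 4)
  Token 5: 'door' -> NEW (unique so far: 5)
  Token 6: 'warm' -> NEW (unique so far: 6)
  Token 7: 'reads' -> NEW (unique so far: 7)
  Token 8: 'these' -> NEW (unique so far: 8)
  Token 9: 'house' -> NEW (unique so far: 9)
  Token 10: 'but' -> NEW (unique so far: 10)
Unique types: ('but', 'cold', 'door', 'drinks', 'familiar', 'fish', 'house', 'reads', 'these', 'warm')
Vocabulary size: 10

10


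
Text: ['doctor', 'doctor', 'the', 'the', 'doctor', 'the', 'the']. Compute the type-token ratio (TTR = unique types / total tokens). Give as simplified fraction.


Tokens: 7
Unique types: ('doctor', 'the') = 2
TTR = 2/7
Already in lowest terms.

2/7


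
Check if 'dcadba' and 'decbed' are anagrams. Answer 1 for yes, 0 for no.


Sort characters of 'dcadba': 'aabcdd'
Sort characters of 'decbed': 'bcddee'
Sorted forms differ -> they are NOT anagrams
Result: 0

0


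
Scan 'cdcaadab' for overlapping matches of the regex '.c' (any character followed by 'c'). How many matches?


Pattern: .c means any character followed by 'c'.
Scanning 'cdcaadab' position-by-position:
  Pos 0: window 'cd' -> no
  Pos 1: window 'dc' -> MATCH
  Pos 2: window 'ca' -> no
  Pos 3: window 'aa' -> no
  Pos 4: window 'ad' -> no
  Pos 5: window 'da' -> no
  Pos 6: window 'ab' -> no
  Pos 7: window 'b' -> no
Total matches: 1

1


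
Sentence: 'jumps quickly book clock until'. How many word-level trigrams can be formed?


Word trigrams from [5] words:
  Trigram 1: (jumps quickly book)
  Trigram 2: (quickly book clock)
  Trigram 3: (book clock until)
Total word trigrams: 5 - 2 = 3

3


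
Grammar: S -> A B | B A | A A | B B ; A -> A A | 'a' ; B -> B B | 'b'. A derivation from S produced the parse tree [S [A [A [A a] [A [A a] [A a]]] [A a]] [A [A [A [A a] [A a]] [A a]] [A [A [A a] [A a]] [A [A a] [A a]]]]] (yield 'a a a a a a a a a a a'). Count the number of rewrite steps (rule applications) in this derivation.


Every bracketed nonterminal node [X ...] in the tree is produced by exactly one rule application.
Reading the tree off as a leftmost derivation:
  Step 1: S  =>  A A   (applied S -> A A)
  Step 2: A A  =>  A A A   (applied A -> A A)
  Step 3: A A A  =>  A A A A   (applied A -> A A)
  Step 4: A A A A  =>  a A A A   (applied A -> a)
  Step 5: a A A A  =>  a A A A A   (applied A -> A A)
  Step 6: a A A A A  =>  a a A A A   (applied A -> a)
  Step 7: a a A A A  =>  a a a A A   (applied A -> a)
  Step 8: a a a A A  =>  a a a a A   (applied A -> a)
  Step 9: a a a a A  =>  a a a a A A   (applied A -> A A)
  Step 10: a a a a A A  =>  a a a a A A A   (applied A -> A A)
  Step 11: a a a a A A A  =>  a a a a A A A A   (applied A -> A A)
  Step 12: a a a a A A A A  =>  a a a a a A A A   (applied A -> a)
  Step 13: a a a a a A A A  =>  a a a a a a A A   (applied A -> a)
  Step 14: a a a a a a A A  =>  a a a a a a a A   (applied A -> a)
  Step 15: a a a a a a a A  =>  a a a a a a a A A   (applied A -> A A)
  Step 16: a a a a a a a A A  =>  a a a a a a a A A A   (applied A -> A A)
  Step 17: a a a a a a a A A A  =>  a a a a a a a a A A   (applied A -> a)
  Step 18: a a a a a a a a A A  =>  a a a a a a a a a A   (applied A -> a)
  Step 19: a a a a a a a a a A  =>  a a a a a a a a a A A   (applied A -> A A)
  Step 20: a a a a a a a a a A A  =>  a a a a a a a a a a A   (applied A -> a)
  Step 21: a a a a a a a a a a A  =>  a a a a a a a a a a a   (applied A -> a)
Final yield: a a a a a a a a a a a
Total rewrite steps: 21

21


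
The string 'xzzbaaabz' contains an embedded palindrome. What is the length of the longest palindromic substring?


Scanning 'xzzbaaabz' for palindromic substrings.
Substring at positions 2-8: 'zbaaabz'.
Check: reverse('zbaaabz') = 'zbaaabz' -> palindrome confirmed.
Neighbouring characters ('z' / '-') break symmetry, so it cannot extend further.
No longer palindromic substring exists; longest length = 7

7


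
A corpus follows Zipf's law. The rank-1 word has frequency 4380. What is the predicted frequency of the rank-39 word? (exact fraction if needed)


Zipf's law: freq(rank) = f1 / rank
f1 = 4380, rank = 39
freq = 4380 / 39
GCD(4380, 39) = 3
Simplified: 1460/13

1460/13


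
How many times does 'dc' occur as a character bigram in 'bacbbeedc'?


Scanning 'bacbbeedc' for bigram 'dc':
  Position 0: 'ba' -> no
  Position 1: 'ac' -> no
  Position 2: 'cb' -> no
  Position 3: 'bb' -> no
  Position 4: 'be' -> no
  Position 5: 'ee' -> no
  Position 6: 'ed' -> no
  Position 7: 'dc' -> MATCH
Total matches: 1

1


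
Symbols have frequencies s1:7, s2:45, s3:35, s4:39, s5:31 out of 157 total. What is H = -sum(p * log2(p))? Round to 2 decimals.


Computing entropy H = -sum(p_i * log2(p_i)):
  s1: p = 7/157 = 0.0446, -p*log2(p) = 0.2001
  s2: p = 45/157 = 0.2866, -p*log2(p) = 0.5167
  s3: p = 35/157 = 0.2229, -p*log2(p) = 0.4827
  s4: p = 39/157 = 0.2484, -p*log2(p) = 0.4991
  s5: p = 31/157 = 0.1975, -p*log2(p) = 0.4621
H = sum of terms = 2.1607
Rounded to 2 decimals: 2.16

2.16


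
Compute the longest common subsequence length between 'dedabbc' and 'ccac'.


DP table for LCS of 'dedabbc' and 'ccac':
       c  c  a  c
    0  0  0  0  0
  d 0  0  0  0  0
  e 0  0  0  0  0
  d 0  0  0  0  0
  a 0  0  0  1  1
  b 0  0  0  1  1
  b 0  0  0  1  1
  c 0  1  1  1  2
LCS: 'ac'
LCS length = 2

2


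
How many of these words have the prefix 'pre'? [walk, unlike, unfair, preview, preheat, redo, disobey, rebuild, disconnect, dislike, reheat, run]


Checking each word for prefix 'pre':
  'walk' -> no (count: 0)
  'unlike' -> no (count: 0)
  'unfair' -> no (count: 0)
  'preview' -> YES, starts with 'pre' (count: 1)
  'preheat' -> YES, starts with 'pre' (count: 2)
  'redo' -> no (count: 2)
  'disobey' -> no (count: 2)
  'rebuild' -> no (count: 2)
  'disconnect' -> no (count: 2)
  'dislike' -> no (count: 2)
  'reheat' -> no (count: 2)
  'run' -> no (count: 2)
Total with prefix 'pre': 2

2


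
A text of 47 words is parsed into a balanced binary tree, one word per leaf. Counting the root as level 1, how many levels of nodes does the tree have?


In a balanced binary tree with n leaves the deepest leaf is ceil(log2(n)) edges below the root,
so counting node levels inclusive of root and leaves gives ceil(log2(n)) + 1 levels.
log2(47) = 5.5546
ceil(5.5546) = 6
levels = 6 + 1 = 7

7


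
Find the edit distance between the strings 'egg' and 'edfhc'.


Building DP table for s1='egg' (len 3) and s2='edfhc' (len 5):
       e  d  f  h  c
    0  1  2  3  4  5
  e 1  0  1  2  3  4
  g 2  1  1  2  3  4
  g 3  2  2  2  3  4
Edit distance = dp[3][5] = 4

4


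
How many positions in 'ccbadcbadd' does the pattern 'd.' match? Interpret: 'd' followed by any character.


Pattern: d. means 'd' followed by any character.
Scanning 'ccbadcbadd' position-by-position:
  Pos 0: window 'cc' -> no
  Pos 1: window 'cb' -> no
  Pos 2: window 'ba' -> no
  Pos 3: window 'ad' -> no
  Pos 4: window 'dc' -> MATCH
  Pos 5: window 'cb' -> no
  Pos 6: window 'ba' -> no
  Pos 7: window 'ad' -> no
  Pos 8: window 'dd' -> MATCH
  Pos 9: window 'd' -> no
Total matches: 2

2


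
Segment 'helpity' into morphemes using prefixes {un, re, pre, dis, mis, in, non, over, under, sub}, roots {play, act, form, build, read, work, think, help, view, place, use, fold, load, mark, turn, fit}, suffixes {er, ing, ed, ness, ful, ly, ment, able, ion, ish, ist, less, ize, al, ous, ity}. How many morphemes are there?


Segmenting 'helpity' against the inventory:
  'help' -> root (morpheme 1)
  'ity' -> suffix (morpheme 2)
Total morphemes: 2

2


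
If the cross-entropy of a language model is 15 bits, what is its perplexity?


Perplexity formula: PP = 2^H
H = 15
PP = 2^15
PP = 2^15 = 32768

32768


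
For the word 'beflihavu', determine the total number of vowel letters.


Scanning each character of 'beflihavu':
  Position 1: 'b' -> consonant (running count: 0)
  Position 2: 'e' -> vowel (running count: 1)
  Position 3: 'f' -> consonant (running count: 1)
  Position 4: 'l' -> consonant (running count: 1)
  Position 5: 'i' -> vowel (running count: 2)
  Position 6: 'h' -> consonant (running count: 2)
  Position 7: 'a' -> vowel (running count: 3)
  Position 8: 'v' -> consonant (running count: 3)
  Position 9: 'u' -> vowel (running count: 4)
Total vowels: 4

4


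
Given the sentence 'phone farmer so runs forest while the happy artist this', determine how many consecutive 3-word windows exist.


Word trigrams from [10] words:
  Trigram 1: (phone farmer so)
  Trigram 2: (farmer so runs)
  Trigram 3: (so runs forest)
  Trigram 4: (runs forest while)
  Trigram 5: (forest while the)
  Trigram 6: (while the happy)
  Trigram 7: (the happy artist)
  Trigram 8: (happy artist this)
Total word trigrams: 10 - 2 = 8

8


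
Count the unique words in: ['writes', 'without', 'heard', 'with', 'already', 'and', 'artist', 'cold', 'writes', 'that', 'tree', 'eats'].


Listing all tokens and tracking unique types:
  Token 1: 'writes' -> NEW (unique so far: 1)
  Token 2: 'without' -> NEW (unique so far: 2)
  Token 3: 'heard' -> NEW (unique so far: 3)
  Token 4: 'with' -> NEW (unique so far: 4)
  Token 5: 'already' -> NEW (unique so far: 5)
  Token 6: 'and' -> NEW (unique so far: 6)
  Token 7: 'artist' -> NEW (unique so far: 7)
  Token 8: 'cold' -> NEW (unique so far: 8)
  Token 9: 'writes' -> duplicate (unique so far: 8)
  Token 10: 'that' -> NEW (unique so far: 9)
  Token 11: 'tree' -> NEW (unique so far: 10)
  Token 12: 'eats' -> NEW (unique so far: 11)
Unique types: ('already', 'and', 'artist', 'cold', 'eats', 'heard', 'that', 'tree', 'with', 'without', 'writes')
Vocabulary size: 11

11


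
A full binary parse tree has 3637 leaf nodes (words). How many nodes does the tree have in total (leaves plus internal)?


Leaf nodes (terminals): 3637
Internal nodes = n - 1 = 3637 - 1 = 3636
Total = leaves + internal = 3637 + 3636 = 7273

7273


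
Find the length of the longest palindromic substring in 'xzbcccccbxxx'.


Scanning 'xzbcccccbxxx' for palindromic substrings.
Substring at positions 2-8: 'bcccccb'.
Check: reverse('bcccccb') = 'bcccccb' -> palindrome confirmed.
Neighbouring characters ('z' / 'x') break symmetry, so it cannot extend further.
No longer palindromic substring exists; longest length = 7

7


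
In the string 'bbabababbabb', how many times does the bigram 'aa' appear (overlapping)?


Scanning 'bbabababbabb' for bigram 'aa':
  Position 0: 'bb' -> no
  Position 1: 'ba' -> no
  Position 2: 'ab' -> no
  Position 3: 'ba' -> no
  Position 4: 'ab' -> no
  Position 5: 'ba' -> no
  Position 6: 'ab' -> no
  Position 7: 'bb' -> no
  Position 8: 'ba' -> no
  Position 9: 'ab' -> no
  Position 10: 'bb' -> no
Total matches: 0

0


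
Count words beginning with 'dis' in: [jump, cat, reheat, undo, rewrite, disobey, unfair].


Checking each word for prefix 'dis':
  'jump' -> no (count: 0)
  'cat' -> no (count: 0)
  'reheat' -> no (count: 0)
  'undo' -> no (count: 0)
  'rewrite' -> no (count: 0)
  'disobey' -> YES, starts with 'dis' (count: 1)
  'unfair' -> no (count: 1)
Total with prefix 'dis': 1

1


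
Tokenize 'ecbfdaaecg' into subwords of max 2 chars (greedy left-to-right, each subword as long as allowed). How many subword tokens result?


'ecbfdaaecg' has 10 characters.
Chunking with max size 2:
  Chunk 1: 'ec' (positions 0-1)
  Chunk 2: 'bf' (positions 2-3)
  Chunk 3: 'da' (positions 4-5)
  Chunk 4: 'ae' (positions 6-7)
  Chunk 5: 'cg' (positions 8-9)
Total chunks: ceil(10 / 2) = 5

5


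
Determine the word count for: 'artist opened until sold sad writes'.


Counting words by splitting on spaces:
  Word 1: 'artist'
  Word 2: 'opened'
  Word 3: 'until'
  Word 4: 'sold'
  Word 5: 'sad'
  Word 6: 'writes'
Total words: 6

6


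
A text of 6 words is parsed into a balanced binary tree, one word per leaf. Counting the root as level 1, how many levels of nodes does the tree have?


In a balanced binary tree with n leaves the deepest leaf is ceil(log2(n)) edges below the root,
so counting node levels inclusive of root and leaves gives ceil(log2(n)) + 1 levels.
log2(6) = 2.5850
ceil(2.5850) = 3
levels = 3 + 1 = 4

4


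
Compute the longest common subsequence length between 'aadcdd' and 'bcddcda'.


DP table for LCS of 'aadcdd' and 'bcddcda':
       b  c  d  d  c  d  a
    0  0  0  0  0  0  0  0
  a 0  0  0  0  0  0  0  1
  a 0  0  0  0  0  0  0  1
  d 0  0  0  1  1  1  1  1
  c 0  0  1  1  1  2  2  2
  d 0  0  1  2  2  2  3  3
  d 0  0  1  2  3  3  3  3
LCS: 'dcd'
LCS length = 3

3


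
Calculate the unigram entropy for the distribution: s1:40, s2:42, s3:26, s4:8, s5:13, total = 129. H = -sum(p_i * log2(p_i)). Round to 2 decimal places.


Computing entropy H = -sum(p_i * log2(p_i)):
  s1: p = 40/129 = 0.3101, -p*log2(p) = 0.5238
  s2: p = 42/129 = 0.3256, -p*log2(p) = 0.5271
  s3: p = 26/129 = 0.2016, -p*log2(p) = 0.4657
  s4: p = 8/129 = 0.0620, -p*log2(p) = 0.2488
  s5: p = 13/129 = 0.1008, -p*log2(p) = 0.3336
H = sum of terms = 2.0990
Rounded to 2 decimals: 2.10

2.10


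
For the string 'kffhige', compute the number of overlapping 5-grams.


String 'kffhige' has length L = 7.
Number of overlapping n-grams = L - n + 1
Substituting: 7 - 5 + 1 = 3

3


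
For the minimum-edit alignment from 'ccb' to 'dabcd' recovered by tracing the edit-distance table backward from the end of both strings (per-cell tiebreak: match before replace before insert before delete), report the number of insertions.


Edit distance = 4. Backtracking from cell (3, 5) with preference match > replace > insert > delete,
then listing the resulting alignment 'ccb' -> 'dabcd' left to right:
  Step 1: insert 'd' [insertion #1]
  Step 2: insert 'a' [insertion #2]
  Step 3: replace c->b
  Step 4: keep 'c'
  Step 5: replace b->d
Total insertions: 2

2


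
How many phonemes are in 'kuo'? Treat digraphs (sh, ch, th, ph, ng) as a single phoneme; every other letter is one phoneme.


Parsing 'kuo' greedily, digraphs first:
  'k' -> consonant phoneme (phonemes so far: 1)
  'u' -> vowel phoneme (phonemes so far: 2)
  'o' -> vowel phoneme (phonemes so far: 3)
Total phonemes: 3

3


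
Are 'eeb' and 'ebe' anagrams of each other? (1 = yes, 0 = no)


Sort characters of 'eeb': 'bee'
Sort characters of 'ebe': 'bee'
Sorted forms match -> they ARE anagrams
Result: 1

1


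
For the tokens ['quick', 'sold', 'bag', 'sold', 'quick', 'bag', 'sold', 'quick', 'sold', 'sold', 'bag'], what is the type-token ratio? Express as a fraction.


Tokens: 11
Unique types: ('bag', 'quick', 'sold') = 3
TTR = 3/11
Already in lowest terms.

3/11


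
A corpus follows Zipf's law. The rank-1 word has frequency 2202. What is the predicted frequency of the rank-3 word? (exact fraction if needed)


Zipf's law: freq(rank) = f1 / rank
f1 = 2202, rank = 3
freq = 2202 / 3
= 734

734


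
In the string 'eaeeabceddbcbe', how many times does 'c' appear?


Scanning 'eaeeabceddbcbe' for 'c':
  Position 6: 'c' -> MATCH (count: 1)
  Position 11: 'c' -> MATCH (count: 2)
Total occurrences of 'c': 2

2


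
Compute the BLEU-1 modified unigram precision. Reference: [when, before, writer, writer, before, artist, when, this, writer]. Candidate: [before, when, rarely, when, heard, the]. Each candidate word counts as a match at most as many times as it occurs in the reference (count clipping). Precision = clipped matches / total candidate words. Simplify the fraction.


Reference word counts: {'artist': 1, 'before': 2, 'this': 1, 'when': 2, 'writer': 3}
Checking each candidate word (with clipping):
  'before' -> in reference (ref count 2, used 1/2) -> match (matches: 1)
  'when' -> in reference (ref count 2, used 1/2) -> match (matches: 2)
  'rarely' -> not in reference -> no match (matches: 2)
  'when' -> in reference (ref count 2, used 2/2) -> match (matches: 3)
  'heard' -> not in reference -> no match (matches: 3)
  'the' -> not in reference -> no match (matches: 3)
Clipped matches: 3, Candidate length: 6
Precision = 3/6 = 1/2

1/2


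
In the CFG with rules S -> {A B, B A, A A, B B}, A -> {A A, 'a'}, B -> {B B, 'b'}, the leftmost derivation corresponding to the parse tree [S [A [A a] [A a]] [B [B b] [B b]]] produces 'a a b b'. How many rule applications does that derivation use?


Every bracketed nonterminal node [X ...] in the tree is produced by exactly one rule application.
Reading the tree off as a leftmost derivation:
  Step 1: S  =>  A B   (applied S -> A B)
  Step 2: A B  =>  A A B   (applied A -> A A)
  Step 3: A A B  =>  a A B   (applied A -> a)
  Step 4: a A B  =>  a a B   (applied A -> a)
  Step 5: a a B  =>  a a B B   (applied B -> B B)
  Step 6: a a B B  =>  a a b B   (applied B -> b)
  Step 7: a a b B  =>  a a b b   (applied B -> b)
Final yield: a a b b
Total rewrite steps: 7

7


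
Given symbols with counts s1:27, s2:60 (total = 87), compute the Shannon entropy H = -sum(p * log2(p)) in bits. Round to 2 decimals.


Computing entropy H = -sum(p_i * log2(p_i)):
  s1: p = 27/87 = 0.3103, -p*log2(p) = 0.5239
  s2: p = 60/87 = 0.6897, -p*log2(p) = 0.3697
H = sum of terms = 0.8936
Rounded to 2 decimals: 0.89

0.89


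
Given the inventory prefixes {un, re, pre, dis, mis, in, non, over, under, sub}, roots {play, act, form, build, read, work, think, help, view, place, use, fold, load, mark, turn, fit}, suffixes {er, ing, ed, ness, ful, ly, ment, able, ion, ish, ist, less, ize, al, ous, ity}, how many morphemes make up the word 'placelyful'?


Segmenting 'placelyful' against the inventory:
  'place' -> root (morpheme 1)
  'ly' -> suffix (morpheme 2)
  'ful' -> suffix (morpheme 3)
Total morphemes: 3

3


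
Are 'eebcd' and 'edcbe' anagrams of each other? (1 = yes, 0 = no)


Sort characters of 'eebcd': 'bcdee'
Sort characters of 'edcbe': 'bcdee'
Sorted forms match -> they ARE anagrams
Result: 1

1


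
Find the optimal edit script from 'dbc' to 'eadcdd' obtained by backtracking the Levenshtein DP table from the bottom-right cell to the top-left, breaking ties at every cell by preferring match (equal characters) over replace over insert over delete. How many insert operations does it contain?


Edit distance = 5. Backtracking from cell (3, 6) with preference match > replace > insert > delete,
then listing the resulting alignment 'dbc' -> 'eadcdd' left to right:
  Step 1: insert 'e' [insertion #1]
  Step 2: insert 'a' [insertion #2]
  Step 3: keep 'd'
  Step 4: insert 'c' [insertion #3]
  Step 5: replace b->d
  Step 6: replace c->d
Total insertions: 3

3
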